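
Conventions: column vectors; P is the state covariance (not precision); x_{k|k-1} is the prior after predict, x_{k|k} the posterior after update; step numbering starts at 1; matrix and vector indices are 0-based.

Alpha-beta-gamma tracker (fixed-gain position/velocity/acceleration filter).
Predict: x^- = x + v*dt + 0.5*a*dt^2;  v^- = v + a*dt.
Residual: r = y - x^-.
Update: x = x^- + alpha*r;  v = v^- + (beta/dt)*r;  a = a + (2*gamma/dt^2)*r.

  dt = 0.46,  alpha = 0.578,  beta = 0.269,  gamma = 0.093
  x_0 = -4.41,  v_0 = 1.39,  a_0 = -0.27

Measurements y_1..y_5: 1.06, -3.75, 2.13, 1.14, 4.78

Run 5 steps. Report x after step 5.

step 1: x_pred=-3.7992  r=4.8592  x^+=-0.9906  v^+=4.1074  a^+=4.0013
step 2: x_pred=1.3222  r=-5.0722  x^+=-1.6096  v^+=2.9818  a^+=-0.4572
step 3: x_pred=-0.2863  r=2.4163  x^+=1.1103  v^+=4.1845  a^+=1.6667
step 4: x_pred=3.2115  r=-2.0715  x^+=2.0142  v^+=3.7398  a^+=-0.1542
step 5: x_pred=3.7182  r=1.0618  x^+=4.3319  v^+=4.2898  a^+=0.7792

x_post = 4.3319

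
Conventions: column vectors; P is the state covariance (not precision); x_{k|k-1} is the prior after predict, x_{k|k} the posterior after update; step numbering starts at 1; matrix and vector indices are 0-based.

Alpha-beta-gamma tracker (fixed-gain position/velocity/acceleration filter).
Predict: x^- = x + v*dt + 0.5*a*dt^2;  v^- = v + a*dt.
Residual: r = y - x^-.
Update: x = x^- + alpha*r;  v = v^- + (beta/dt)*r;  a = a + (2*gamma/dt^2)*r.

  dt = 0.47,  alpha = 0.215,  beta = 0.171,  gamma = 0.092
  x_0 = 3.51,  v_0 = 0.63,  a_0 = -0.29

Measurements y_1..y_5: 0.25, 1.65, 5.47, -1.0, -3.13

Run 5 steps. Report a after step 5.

step 1: x_pred=3.7741  r=-3.5241  x^+=3.0164  v^+=-0.7885  a^+=-3.2254
step 2: x_pred=2.2896  r=-0.6396  x^+=2.1521  v^+=-2.5371  a^+=-3.7581
step 3: x_pred=0.5445  r=4.9255  x^+=1.6035  v^+=-2.5114  a^+=0.3446
step 4: x_pred=0.4612  r=-1.4612  x^+=0.1471  v^+=-2.8811  a^+=-0.8726
step 5: x_pred=-1.3034  r=-1.8266  x^+=-1.6961  v^+=-3.9558  a^+=-2.3940

a_post = -2.3940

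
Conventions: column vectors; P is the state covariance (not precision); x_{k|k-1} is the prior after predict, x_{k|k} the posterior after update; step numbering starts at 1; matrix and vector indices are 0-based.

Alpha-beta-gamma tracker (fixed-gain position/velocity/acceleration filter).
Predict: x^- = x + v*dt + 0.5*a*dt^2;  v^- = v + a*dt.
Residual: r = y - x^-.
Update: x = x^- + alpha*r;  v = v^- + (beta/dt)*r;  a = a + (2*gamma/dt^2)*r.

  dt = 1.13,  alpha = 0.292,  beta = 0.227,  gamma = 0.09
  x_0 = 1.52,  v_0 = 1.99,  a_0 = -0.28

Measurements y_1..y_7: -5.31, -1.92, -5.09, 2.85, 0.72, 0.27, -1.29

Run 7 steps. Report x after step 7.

x_post = -1.4236

step 1: x_pred=3.5899  r=-8.8999  x^+=0.9912  v^+=-0.1143  a^+=-1.5346
step 2: x_pred=-0.1177  r=-1.8023  x^+=-0.6440  v^+=-2.2104  a^+=-1.7887
step 3: x_pred=-4.2837  r=-0.8063  x^+=-4.5191  v^+=-4.3936  a^+=-1.9023
step 4: x_pred=-10.6984  r=13.5484  x^+=-6.7423  v^+=-3.8215  a^+=0.0076
step 5: x_pred=-11.0557  r=11.7757  x^+=-7.6172  v^+=-1.4474  a^+=1.6675
step 6: x_pred=-8.1881  r=8.4581  x^+=-5.7184  v^+=2.1360  a^+=2.8598
step 7: x_pred=-1.4788  r=0.1888  x^+=-1.4236  v^+=5.4056  a^+=2.8865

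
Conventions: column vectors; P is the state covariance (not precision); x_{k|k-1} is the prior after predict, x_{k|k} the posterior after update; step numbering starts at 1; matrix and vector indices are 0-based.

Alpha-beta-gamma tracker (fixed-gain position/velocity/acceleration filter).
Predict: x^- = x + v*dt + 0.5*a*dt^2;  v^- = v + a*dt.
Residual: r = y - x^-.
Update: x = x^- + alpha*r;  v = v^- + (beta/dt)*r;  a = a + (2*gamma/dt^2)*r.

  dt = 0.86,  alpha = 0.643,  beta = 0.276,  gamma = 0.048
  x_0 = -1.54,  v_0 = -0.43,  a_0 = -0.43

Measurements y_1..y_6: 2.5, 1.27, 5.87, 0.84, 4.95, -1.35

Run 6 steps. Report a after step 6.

a_post = -0.8053

step 1: x_pred=-2.0688  r=4.5688  x^+=0.8689  v^+=0.6665  a^+=0.1630
step 2: x_pred=1.5024  r=-0.2324  x^+=1.3530  v^+=0.7321  a^+=0.1329
step 3: x_pred=2.0317  r=3.8383  x^+=4.4997  v^+=2.0782  a^+=0.6311
step 4: x_pred=6.5203  r=-5.6803  x^+=2.8679  v^+=0.7979  a^+=-0.1062
step 5: x_pred=3.5148  r=1.4352  x^+=4.4376  v^+=1.1672  a^+=0.0801
step 6: x_pred=5.4710  r=-6.8210  x^+=1.0851  v^+=-0.9531  a^+=-0.8053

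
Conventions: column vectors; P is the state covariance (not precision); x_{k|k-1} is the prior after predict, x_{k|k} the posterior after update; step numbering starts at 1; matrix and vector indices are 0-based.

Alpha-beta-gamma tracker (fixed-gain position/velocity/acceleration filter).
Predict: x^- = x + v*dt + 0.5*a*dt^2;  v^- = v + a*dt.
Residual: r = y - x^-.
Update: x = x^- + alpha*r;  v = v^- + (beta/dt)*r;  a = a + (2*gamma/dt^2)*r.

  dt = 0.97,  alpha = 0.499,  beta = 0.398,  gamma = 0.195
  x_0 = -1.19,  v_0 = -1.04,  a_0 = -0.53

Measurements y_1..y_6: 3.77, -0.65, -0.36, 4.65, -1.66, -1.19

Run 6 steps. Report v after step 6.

v_post = -3.3935

step 1: x_pred=-2.4481  r=6.2181  x^+=0.6547  v^+=0.9973  a^+=2.0474
step 2: x_pred=2.5853  r=-3.2353  x^+=0.9709  v^+=1.6558  a^+=0.7064
step 3: x_pred=2.9093  r=-3.2693  x^+=1.2779  v^+=0.9996  a^+=-0.6487
step 4: x_pred=1.9423  r=2.7077  x^+=3.2934  v^+=1.4813  a^+=0.4736
step 5: x_pred=4.9531  r=-6.6131  x^+=1.6532  v^+=-0.7727  a^+=-2.2675
step 6: x_pred=-0.1631  r=-1.0269  x^+=-0.6755  v^+=-3.3935  a^+=-2.6931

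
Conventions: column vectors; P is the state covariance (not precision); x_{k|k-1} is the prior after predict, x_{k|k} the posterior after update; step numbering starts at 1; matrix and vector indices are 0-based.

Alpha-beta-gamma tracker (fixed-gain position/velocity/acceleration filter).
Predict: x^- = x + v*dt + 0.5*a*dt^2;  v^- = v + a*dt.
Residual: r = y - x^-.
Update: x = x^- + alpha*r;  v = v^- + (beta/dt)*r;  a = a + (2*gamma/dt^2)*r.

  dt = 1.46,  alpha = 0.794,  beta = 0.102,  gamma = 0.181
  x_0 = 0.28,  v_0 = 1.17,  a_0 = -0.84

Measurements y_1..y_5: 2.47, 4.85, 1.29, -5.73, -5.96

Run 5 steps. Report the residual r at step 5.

step 1: x_pred=1.0929  r=1.3771  x^+=2.1863  v^+=0.0398  a^+=-0.6061
step 2: x_pred=1.5984  r=3.2516  x^+=4.1802  v^+=-0.6180  a^+=-0.0539
step 3: x_pred=3.2204  r=-1.9304  x^+=1.6877  v^+=-0.8316  a^+=-0.3818
step 4: x_pred=0.0666  r=-5.7966  x^+=-4.5359  v^+=-1.7940  a^+=-1.3662
step 5: x_pred=-8.6112  r=2.6512  x^+=-6.5061  v^+=-3.6034  a^+=-0.9160

resid = 2.6512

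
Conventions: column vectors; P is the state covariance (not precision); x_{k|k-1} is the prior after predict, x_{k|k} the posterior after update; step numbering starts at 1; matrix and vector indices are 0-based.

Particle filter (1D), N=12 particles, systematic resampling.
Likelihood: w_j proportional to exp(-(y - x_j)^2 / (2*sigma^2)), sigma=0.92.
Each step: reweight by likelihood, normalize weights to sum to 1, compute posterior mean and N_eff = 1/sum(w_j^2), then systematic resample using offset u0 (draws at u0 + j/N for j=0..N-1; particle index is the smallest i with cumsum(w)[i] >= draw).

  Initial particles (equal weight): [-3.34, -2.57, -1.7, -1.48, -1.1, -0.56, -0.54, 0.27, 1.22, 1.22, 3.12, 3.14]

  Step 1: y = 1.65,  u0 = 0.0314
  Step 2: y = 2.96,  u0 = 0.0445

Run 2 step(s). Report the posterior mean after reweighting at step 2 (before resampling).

post_mean = 2.3473

step 1: w=[0.0000, 0.0000, 0.0005, 0.0011, 0.0041, 0.0200, 0.0210, 0.1161, 0.3206, 0.3206, 0.0998, 0.0963]  mean=1.3978  Neff=4.1824  idx=[6, 7, 8, 8, 8, 8, 9, 9, 9, 9, 10, 11]
step 2: w=[0.0002, 0.0042, 0.0504, 0.0504, 0.0504, 0.0504, 0.0504, 0.0504, 0.0504, 0.0504, 0.2968, 0.2956]  mean=2.3473  Neff=5.1061  idx=[2, 4, 6, 7, 9, 10, 10, 10, 11, 11, 11, 11]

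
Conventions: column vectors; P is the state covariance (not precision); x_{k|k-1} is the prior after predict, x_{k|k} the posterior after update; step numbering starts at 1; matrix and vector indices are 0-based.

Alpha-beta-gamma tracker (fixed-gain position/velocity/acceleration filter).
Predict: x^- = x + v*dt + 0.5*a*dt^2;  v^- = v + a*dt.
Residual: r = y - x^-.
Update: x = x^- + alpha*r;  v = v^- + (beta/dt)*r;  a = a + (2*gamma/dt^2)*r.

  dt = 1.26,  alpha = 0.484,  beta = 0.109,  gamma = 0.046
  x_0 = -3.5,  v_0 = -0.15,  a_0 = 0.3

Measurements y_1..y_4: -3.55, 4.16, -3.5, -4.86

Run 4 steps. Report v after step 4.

v_post = 1.4434

step 1: x_pred=-3.4509  r=-0.0991  x^+=-3.4988  v^+=0.2194  a^+=0.2943
step 2: x_pred=-2.9888  r=7.1488  x^+=0.4712  v^+=1.2086  a^+=0.7085
step 3: x_pred=2.5565  r=-6.0565  x^+=-0.3748  v^+=1.5774  a^+=0.3576
step 4: x_pred=1.8965  r=-6.7565  x^+=-1.3736  v^+=1.4434  a^+=-0.0340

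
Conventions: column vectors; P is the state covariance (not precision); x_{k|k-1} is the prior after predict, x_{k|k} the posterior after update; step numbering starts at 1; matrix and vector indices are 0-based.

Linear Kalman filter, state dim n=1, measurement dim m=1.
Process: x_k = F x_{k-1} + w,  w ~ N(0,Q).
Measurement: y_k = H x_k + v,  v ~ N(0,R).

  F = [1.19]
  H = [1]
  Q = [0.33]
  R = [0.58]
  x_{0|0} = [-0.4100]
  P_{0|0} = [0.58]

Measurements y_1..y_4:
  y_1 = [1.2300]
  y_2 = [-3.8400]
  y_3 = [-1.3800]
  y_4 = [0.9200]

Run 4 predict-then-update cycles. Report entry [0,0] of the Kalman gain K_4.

step 1: x^-=[-0.4879]  P^-=[1.1513]  S=[1.7313]  K=[0.6650]  nu=[1.7179]  x^+=[0.6545]  P^+=[0.3857]
step 2: x^-=[0.7789]  P^-=[0.8762]  S=[1.4562]  K=[0.6017]  nu=[-4.6189]  x^+=[-2.0003]  P^+=[0.3490]
step 3: x^-=[-2.3804]  P^-=[0.8242]  S=[1.4042]  K=[0.5870]  nu=[1.0004]  x^+=[-1.7932]  P^+=[0.3404]
step 4: x^-=[-2.1339]  P^-=[0.8121]  S=[1.3921]  K=[0.5834]  nu=[3.0539]  x^+=[-0.3524]  P^+=[0.3383]

K[0,0] = 0.5834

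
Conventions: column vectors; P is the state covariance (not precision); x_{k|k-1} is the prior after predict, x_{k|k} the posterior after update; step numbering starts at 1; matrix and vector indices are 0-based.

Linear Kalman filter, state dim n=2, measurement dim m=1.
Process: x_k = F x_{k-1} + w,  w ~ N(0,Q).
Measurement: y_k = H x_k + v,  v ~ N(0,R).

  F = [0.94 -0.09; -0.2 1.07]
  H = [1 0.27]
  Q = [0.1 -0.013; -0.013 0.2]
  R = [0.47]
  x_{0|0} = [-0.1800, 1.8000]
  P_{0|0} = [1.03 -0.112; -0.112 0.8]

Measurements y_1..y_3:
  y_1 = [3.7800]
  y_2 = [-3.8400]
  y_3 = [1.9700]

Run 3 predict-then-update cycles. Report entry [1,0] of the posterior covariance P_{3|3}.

P_post[1,0] = -0.7273

step 1: x^-=[-0.3312, 1.9620]  P^-=[1.0355 -0.3983; -0.3983 1.2051]  S=[1.3783]  K=[0.6733; -0.0530]  nu=[3.5815]  x^+=[2.0802, 1.7724]  P^+=[0.4107 -0.3492; -0.3492 1.2012]
step 2: x^-=[1.7958, 1.4804]  P^-=[0.5317 -0.5634; -0.5634 1.7411]  S=[0.8244]  K=[0.4605; -0.1132]  nu=[-6.0356]  x^+=[-0.9833, 2.1635]  P^+=[0.3569 -0.5204; -0.5204 1.7306]
step 3: x^-=[-1.1190, 2.5116]  P^-=[0.5175 -0.7796; -0.7796 2.4184]  S=[0.7428]  K=[0.4133; -0.1705]  nu=[2.4109]  x^+=[-0.1226, 2.1006]  P^+=[0.3906 -0.7273; -0.7273 2.3968]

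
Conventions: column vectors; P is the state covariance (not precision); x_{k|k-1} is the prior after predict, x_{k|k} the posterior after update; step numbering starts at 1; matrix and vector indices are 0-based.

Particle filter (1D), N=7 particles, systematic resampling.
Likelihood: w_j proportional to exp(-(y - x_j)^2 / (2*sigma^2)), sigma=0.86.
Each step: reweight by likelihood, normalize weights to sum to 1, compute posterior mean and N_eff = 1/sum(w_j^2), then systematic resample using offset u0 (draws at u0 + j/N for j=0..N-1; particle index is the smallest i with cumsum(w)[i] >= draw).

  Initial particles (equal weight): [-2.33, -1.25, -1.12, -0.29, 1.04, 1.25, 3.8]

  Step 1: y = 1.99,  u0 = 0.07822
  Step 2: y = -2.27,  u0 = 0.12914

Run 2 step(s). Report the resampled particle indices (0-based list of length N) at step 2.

step 1: w=[0.0000, 0.0006, 0.0011, 0.0216, 0.3951, 0.5022, 0.0794]  mean=1.3321  Neff=2.4091  idx=[4, 4, 4, 5, 5, 5, 6]
step 2: w=[0.2417, 0.2417, 0.2417, 0.0917, 0.0917, 0.0917, 0.0000]  mean=1.0977  Neff=4.9892  idx=[0, 1, 1, 2, 2, 4, 5]

resampled_idx = [0, 1, 1, 2, 2, 4, 5]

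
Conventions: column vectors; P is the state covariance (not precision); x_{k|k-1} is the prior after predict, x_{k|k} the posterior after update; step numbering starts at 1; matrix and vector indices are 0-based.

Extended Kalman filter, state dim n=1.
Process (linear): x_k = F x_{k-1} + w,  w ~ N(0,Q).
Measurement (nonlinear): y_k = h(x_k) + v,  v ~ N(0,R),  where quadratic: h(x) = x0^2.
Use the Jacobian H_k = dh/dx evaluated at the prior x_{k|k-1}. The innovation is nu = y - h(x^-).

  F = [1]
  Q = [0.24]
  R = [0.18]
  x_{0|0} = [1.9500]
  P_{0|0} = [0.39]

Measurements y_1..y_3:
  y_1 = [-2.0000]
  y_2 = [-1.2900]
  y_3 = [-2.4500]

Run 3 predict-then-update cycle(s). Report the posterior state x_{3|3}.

step 1: x^-=[1.9500]  P^-=[0.6300]  H_jac=[3.9000]  S=[9.7623]  K=[0.2517]  nu=[-5.8025]  x^+=[0.4896]  P^+=[0.0116]
step 2: x^-=[0.4896]  P^-=[0.2516]  H_jac=[0.9792]  S=[0.4213]  K=[0.5849]  nu=[-1.5297]  x^+=[-0.4051]  P^+=[0.1075]
step 3: x^-=[-0.4051]  P^-=[0.3475]  H_jac=[-0.8102]  S=[0.4081]  K=[-0.6899]  nu=[-2.6141]  x^+=[1.3984]  P^+=[0.1533]

x_post = [1.3984]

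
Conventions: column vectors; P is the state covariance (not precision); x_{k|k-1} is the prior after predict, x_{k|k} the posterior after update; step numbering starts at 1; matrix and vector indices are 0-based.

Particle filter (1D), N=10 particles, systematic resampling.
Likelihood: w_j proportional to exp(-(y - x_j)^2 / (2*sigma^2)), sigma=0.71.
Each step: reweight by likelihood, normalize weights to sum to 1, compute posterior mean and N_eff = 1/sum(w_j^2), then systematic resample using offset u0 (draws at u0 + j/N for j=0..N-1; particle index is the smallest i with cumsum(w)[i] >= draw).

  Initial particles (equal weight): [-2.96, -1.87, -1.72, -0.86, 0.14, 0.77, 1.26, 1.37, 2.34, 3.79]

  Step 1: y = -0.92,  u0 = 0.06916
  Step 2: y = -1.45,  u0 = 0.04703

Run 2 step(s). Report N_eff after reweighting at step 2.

step 1: w=[0.0069, 0.1737, 0.2253, 0.4235, 0.1395, 0.0250, 0.0038, 0.0023, 0.0000, 0.0000]  mean=-1.0500  Neff=3.5656  idx=[1, 1, 2, 2, 3, 3, 3, 3, 4, 5]
step 2: w=[0.1299, 0.1299, 0.1440, 0.1440, 0.1096, 0.1096, 0.1096, 0.1096, 0.0126, 0.0012]  mean=-1.3556  Neff=8.1014  idx=[0, 1, 1, 2, 3, 3, 4, 5, 6, 7]

N_eff = 8.1014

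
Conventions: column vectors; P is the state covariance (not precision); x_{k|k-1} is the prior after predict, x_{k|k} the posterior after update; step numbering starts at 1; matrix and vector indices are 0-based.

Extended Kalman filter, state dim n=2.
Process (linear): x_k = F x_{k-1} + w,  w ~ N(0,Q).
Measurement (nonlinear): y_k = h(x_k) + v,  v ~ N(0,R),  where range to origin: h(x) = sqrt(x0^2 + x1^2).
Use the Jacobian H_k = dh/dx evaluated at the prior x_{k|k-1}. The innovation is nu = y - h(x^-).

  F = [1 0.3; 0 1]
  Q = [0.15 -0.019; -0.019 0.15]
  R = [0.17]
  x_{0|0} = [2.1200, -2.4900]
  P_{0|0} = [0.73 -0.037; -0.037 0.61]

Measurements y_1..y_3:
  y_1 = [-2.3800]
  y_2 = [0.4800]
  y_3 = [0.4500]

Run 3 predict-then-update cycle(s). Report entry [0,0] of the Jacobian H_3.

step 1: x^-=[1.3730, -2.4900]  P^-=[0.9127 0.1270; 0.1270 0.7600]  H_jac=[0.4829 -0.8757]  S=[0.8582]  K=[0.3839; -0.7040]  nu=[-5.2235]  x^+=[-0.6325, 1.1875]  P^+=[0.7862 0.3590; 0.3590 0.3346]
step 2: x^-=[-0.2762, 1.1875]  P^-=[1.1817 0.4404; 0.4404 0.4846]  H_jac=[-0.2266 0.9740]  S=[0.4960]  K=[0.3249; 0.7504]  nu=[-0.7392]  x^+=[-0.5164, 0.6328]  P^+=[1.1293 0.3194; 0.3194 0.2053]
step 3: x^-=[-0.3266, 0.6328]  P^-=[1.4894 0.3620; 0.3620 0.3553]  H_jac=[-0.4586 0.8886]  S=[0.4688]  K=[-0.7710; 0.3193]  nu=[-0.2621]  x^+=[-0.1245, 0.5491]  P^+=[1.2108 0.4774; 0.4774 0.3075]

H_jac[0,0] = -0.4586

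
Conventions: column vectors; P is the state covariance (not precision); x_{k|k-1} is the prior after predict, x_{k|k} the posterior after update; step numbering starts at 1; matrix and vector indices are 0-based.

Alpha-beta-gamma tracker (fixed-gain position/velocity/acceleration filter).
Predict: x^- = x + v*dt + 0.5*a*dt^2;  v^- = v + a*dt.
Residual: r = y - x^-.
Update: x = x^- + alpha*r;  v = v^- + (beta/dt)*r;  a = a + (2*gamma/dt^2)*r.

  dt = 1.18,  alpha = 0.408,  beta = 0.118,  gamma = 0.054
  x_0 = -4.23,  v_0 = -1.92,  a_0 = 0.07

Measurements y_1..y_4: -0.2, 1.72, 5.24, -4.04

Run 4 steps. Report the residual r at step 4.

resid = -8.8766

step 1: x_pred=-6.4469  r=6.2469  x^+=-3.8981  v^+=-1.2127  a^+=0.5545
step 2: x_pred=-4.9431  r=6.6631  x^+=-2.2245  v^+=0.1079  a^+=1.0713
step 3: x_pred=-1.3513  r=6.5913  x^+=1.3379  v^+=2.0313  a^+=1.5826
step 4: x_pred=4.8366  r=-8.8766  x^+=1.2150  v^+=3.0111  a^+=0.8941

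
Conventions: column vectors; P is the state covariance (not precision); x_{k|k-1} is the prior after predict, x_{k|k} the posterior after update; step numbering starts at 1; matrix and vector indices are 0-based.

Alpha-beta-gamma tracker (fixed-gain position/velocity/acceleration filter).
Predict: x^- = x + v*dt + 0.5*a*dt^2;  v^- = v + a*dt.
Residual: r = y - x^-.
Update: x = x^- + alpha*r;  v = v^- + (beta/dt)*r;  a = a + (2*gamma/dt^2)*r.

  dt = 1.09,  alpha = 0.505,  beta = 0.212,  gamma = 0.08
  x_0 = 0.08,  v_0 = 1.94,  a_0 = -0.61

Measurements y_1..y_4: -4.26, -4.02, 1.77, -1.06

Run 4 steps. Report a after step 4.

step 1: x_pred=1.8322  r=-6.0922  x^+=-1.2443  v^+=0.0902  a^+=-1.4304
step 2: x_pred=-1.9958  r=-2.0242  x^+=-3.0180  v^+=-1.8627  a^+=-1.7030
step 3: x_pred=-6.0600  r=7.8300  x^+=-2.1059  v^+=-2.1961  a^+=-0.6486
step 4: x_pred=-4.8849  r=3.8249  x^+=-2.9533  v^+=-2.1591  a^+=-0.1335

a_post = -0.1335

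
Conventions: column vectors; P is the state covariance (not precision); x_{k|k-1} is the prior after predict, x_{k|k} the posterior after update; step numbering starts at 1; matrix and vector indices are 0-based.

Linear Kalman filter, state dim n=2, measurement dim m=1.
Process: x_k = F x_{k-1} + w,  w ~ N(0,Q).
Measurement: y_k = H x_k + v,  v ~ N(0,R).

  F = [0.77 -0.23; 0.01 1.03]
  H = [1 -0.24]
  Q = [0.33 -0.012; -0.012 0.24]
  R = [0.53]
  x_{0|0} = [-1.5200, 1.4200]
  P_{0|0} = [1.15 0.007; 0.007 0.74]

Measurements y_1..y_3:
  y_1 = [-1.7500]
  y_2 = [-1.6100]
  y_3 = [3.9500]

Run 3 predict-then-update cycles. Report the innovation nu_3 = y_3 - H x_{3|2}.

innov = [5.6501]

step 1: x^-=[-1.4970, 1.4474]  P^-=[1.0485 -0.1729; -0.1729 1.0253]  S=[1.7206]  K=[0.6335; -0.2435]  nu=[0.0944]  x^+=[-1.4372, 1.4244]  P^+=[0.3580 0.0925; 0.0925 0.9233]
step 2: x^-=[-1.4343, 1.4528]  P^-=[0.5583 -0.1548; -0.1548 1.2215]  S=[1.2330]  K=[0.4829; -0.3633]  nu=[0.1729]  x^+=[-1.3507, 1.3899]  P^+=[0.2707 0.0615; 0.0615 1.0587]
step 3: x^-=[-1.3598, 1.4181]  P^-=[0.5247 -0.2121; -0.2121 1.3645]  S=[1.2351]  K=[0.4660; -0.4368]  nu=[5.6501]  x^+=[1.2735, -1.0500]  P^+=[0.2565 0.0394; 0.0394 1.1288]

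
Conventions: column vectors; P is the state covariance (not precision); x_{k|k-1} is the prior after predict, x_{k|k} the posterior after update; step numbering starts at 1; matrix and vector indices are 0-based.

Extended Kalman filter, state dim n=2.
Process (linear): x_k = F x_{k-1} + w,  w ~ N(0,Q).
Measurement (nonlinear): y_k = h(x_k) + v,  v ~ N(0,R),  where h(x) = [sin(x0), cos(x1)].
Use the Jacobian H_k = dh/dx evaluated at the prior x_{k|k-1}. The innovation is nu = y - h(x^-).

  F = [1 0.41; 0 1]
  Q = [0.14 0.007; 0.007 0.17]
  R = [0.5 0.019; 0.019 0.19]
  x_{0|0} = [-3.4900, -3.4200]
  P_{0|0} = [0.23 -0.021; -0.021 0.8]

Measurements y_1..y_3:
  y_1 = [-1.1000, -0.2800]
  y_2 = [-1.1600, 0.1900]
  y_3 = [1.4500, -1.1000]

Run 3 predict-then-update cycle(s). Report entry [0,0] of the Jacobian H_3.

H_jac[0,0] = -0.9826

step 1: x^-=[-4.8922, -3.4200]  P^-=[0.4873 0.3140; 0.3140 0.9700]  H_jac=[0.1788 0.0000; 0.0000 -0.2748]  S=[0.5156 0.0036; 0.0036 0.2633]  K=[0.1713 -0.3301; 0.1159 -1.0142]  nu=[-2.0839, 0.6815]  x^+=[-5.4741, -4.3527]  P^+=[0.4438 0.2164; 0.2164 0.6931]
step 2: x^-=[-7.2588, -4.3527]  P^-=[0.8778 0.5076; 0.5076 0.8631]  H_jac=[0.5607 0.0000; 0.0000 -0.9360]  S=[0.7760 -0.2474; -0.2474 0.9462]  K=[0.5173 -0.3668; 0.1031 -0.8269]  nu=[-0.3320, 0.5419]  x^+=[-7.6293, -4.8351]  P^+=[0.4489 0.0640; 0.0640 0.1657]
step 3: x^-=[-9.6117, -4.8351]  P^-=[0.6692 0.1389; 0.1389 0.3357]  H_jac=[-0.9826 0.0000; 0.0000 -0.9925]  S=[1.1461 0.1545; 0.1545 0.5207]  K=[-0.5605 -0.0985; -0.0342 -0.6298]  nu=[1.2642, -1.2224]  x^+=[-10.1998, -4.1085]  P^+=[0.2871 0.0296; 0.0296 0.1212]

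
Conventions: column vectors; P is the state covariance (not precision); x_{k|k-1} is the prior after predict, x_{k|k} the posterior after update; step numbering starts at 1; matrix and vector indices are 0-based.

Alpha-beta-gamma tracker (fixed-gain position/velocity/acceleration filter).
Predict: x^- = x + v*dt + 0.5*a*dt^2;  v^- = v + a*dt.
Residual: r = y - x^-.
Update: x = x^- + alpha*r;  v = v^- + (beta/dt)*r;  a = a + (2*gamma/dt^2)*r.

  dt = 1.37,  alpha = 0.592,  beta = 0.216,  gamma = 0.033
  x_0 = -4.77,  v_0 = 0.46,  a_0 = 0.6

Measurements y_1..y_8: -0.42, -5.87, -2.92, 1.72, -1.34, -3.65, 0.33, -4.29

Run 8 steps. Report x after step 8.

x_post = -1.9831

step 1: x_pred=-3.5767  r=3.1567  x^+=-1.7079  v^+=1.7797  a^+=0.7110
step 2: x_pred=1.3975  r=-7.2675  x^+=-2.9049  v^+=1.6080  a^+=0.4554
step 3: x_pred=-0.2745  r=-2.6455  x^+=-1.8407  v^+=1.8148  a^+=0.3624
step 4: x_pred=0.9858  r=0.7342  x^+=1.4204  v^+=2.4271  a^+=0.3882
step 5: x_pred=5.1099  r=-6.4499  x^+=1.2916  v^+=1.9421  a^+=0.1614
step 6: x_pred=4.1037  r=-7.7537  x^+=-0.4865  v^+=0.9408  a^+=-0.1112
step 7: x_pred=0.6980  r=-0.3680  x^+=0.4801  v^+=0.7304  a^+=-0.1242
step 8: x_pred=1.3642  r=-5.6542  x^+=-1.9831  v^+=-0.3312  a^+=-0.3230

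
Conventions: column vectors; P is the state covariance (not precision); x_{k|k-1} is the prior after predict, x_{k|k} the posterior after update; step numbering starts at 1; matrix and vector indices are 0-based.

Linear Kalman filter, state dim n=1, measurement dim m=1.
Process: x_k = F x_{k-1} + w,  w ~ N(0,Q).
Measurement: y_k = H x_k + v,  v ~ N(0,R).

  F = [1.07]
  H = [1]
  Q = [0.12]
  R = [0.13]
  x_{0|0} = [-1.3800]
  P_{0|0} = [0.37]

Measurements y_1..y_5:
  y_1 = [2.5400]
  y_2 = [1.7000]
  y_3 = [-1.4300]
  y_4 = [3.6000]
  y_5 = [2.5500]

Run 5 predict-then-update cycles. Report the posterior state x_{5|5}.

x_post = [2.4596]

step 1: x^-=[-1.4766]  P^-=[0.5436]  S=[0.6736]  K=[0.8070]  nu=[4.0166]  x^+=[1.7648]  P^+=[0.1049]
step 2: x^-=[1.8884]  P^-=[0.2401]  S=[0.3701]  K=[0.6488]  nu=[-0.1884]  x^+=[1.7662]  P^+=[0.0843]
step 3: x^-=[1.8898]  P^-=[0.2166]  S=[0.3466]  K=[0.6249]  nu=[-3.3198]  x^+=[-0.1847]  P^+=[0.0812]
step 4: x^-=[-0.1976]  P^-=[0.2130]  S=[0.3430]  K=[0.6210]  nu=[3.7976]  x^+=[2.1607]  P^+=[0.0807]
step 5: x^-=[2.3119]  P^-=[0.2124]  S=[0.3424]  K=[0.6204]  nu=[0.2381]  x^+=[2.4596]  P^+=[0.0806]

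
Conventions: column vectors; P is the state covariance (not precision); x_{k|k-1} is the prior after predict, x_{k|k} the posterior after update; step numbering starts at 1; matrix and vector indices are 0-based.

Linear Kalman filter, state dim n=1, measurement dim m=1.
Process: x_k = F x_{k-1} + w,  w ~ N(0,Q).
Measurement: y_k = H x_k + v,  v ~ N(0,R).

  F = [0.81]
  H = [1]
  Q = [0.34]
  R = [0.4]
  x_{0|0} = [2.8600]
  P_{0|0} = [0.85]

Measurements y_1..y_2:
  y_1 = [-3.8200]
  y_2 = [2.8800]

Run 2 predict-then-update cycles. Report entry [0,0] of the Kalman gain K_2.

K[0,0] = 0.5659

step 1: x^-=[2.3166]  P^-=[0.8977]  S=[1.2977]  K=[0.6918]  nu=[-6.1366]  x^+=[-1.9284]  P^+=[0.2767]
step 2: x^-=[-1.5620]  P^-=[0.5215]  S=[0.9215]  K=[0.5659]  nu=[4.4420]  x^+=[0.9519]  P^+=[0.2264]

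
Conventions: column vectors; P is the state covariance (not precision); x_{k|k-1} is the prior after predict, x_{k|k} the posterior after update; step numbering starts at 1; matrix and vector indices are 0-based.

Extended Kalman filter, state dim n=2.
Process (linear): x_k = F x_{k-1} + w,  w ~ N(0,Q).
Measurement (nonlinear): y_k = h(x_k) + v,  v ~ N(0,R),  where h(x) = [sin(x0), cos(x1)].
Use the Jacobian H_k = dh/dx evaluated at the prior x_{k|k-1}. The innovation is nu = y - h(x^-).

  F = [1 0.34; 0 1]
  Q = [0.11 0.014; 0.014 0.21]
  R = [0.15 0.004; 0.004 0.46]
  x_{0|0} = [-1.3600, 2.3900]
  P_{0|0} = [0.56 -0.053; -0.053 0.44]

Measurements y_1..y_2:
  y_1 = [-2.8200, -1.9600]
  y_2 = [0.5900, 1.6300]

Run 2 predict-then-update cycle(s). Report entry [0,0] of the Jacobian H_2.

step 1: x^-=[-0.5474, 2.3900]  P^-=[0.6848 0.1106; 0.1106 0.6500]  H_jac=[0.8539 0.0000; 0.0000 -0.6828]  S=[0.6493 -0.0605; -0.0605 0.7630]  K=[0.8980 -0.0278; 0.0919 -0.5744]  nu=[-2.2995, -1.2294]  x^+=[-2.5782, 2.8847]  P^+=[0.1576 0.0135; 0.0135 0.3864]
step 2: x^-=[-1.5974, 2.8847]  P^-=[0.3214 0.1588; 0.1588 0.5964]  H_jac=[-0.0266 0.0000; 0.0000 -0.2541]  S=[0.1502 0.0051; 0.0051 0.4985]  K=[-0.0542 -0.0804; -0.0179 -0.3038]  nu=[1.5896, 2.5972]  x^+=[-1.8924, 2.0673]  P^+=[0.3177 0.1464; 0.1464 0.5503]

H_jac[0,0] = -0.0266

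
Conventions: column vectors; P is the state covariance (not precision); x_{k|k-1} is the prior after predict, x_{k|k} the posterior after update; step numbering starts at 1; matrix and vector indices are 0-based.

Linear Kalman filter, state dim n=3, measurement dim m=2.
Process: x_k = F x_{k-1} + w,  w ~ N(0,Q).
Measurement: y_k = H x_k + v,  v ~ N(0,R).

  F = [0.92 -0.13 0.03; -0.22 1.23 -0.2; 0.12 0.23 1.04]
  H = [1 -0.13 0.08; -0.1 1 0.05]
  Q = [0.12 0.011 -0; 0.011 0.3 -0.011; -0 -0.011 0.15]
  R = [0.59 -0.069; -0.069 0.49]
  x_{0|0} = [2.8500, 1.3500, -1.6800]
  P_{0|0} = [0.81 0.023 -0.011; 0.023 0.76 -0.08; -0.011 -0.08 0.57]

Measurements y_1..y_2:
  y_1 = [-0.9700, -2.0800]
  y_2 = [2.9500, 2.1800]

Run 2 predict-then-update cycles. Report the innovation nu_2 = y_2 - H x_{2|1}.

innov = [2.2983, 3.3663]

step 1: x^-=[2.3961, 1.3695, -1.0947]  P^-=[0.8135 -0.2541 0.0887; -0.2541 1.5378 -0.0296; 0.0887 -0.0296 0.7786]  S=[1.5153 -0.6030; -0.6030 2.0848]  K=[0.5652 0.0047; -0.0035 0.7481; 0.1156 0.0337]  nu=[-3.1005, -3.1552]  x^+=[0.6290, -0.9799, -1.5592]  P^+=[0.3326 -0.0035 0.0012; -0.0035 0.3679 -0.0294; 0.0012 -0.0294 0.7607]
step 2: x^-=[0.6593, -1.0318, -1.7715]  P^-=[0.4095 -0.1258 0.0537; -0.1258 0.9196 -0.1108; 0.0537 -0.1108 0.9831]  S=[1.0650 -0.3589; -0.3589 1.4297]  K=[0.3990 -0.0146; -0.0222 0.6426; 0.1332 -0.0134]  nu=[2.2983, 3.3663]  x^+=[1.5271, 1.0803, -1.5105]  P^+=[0.2355 -0.0109 -0.0059; -0.0109 0.3185 -0.0645; -0.0059 -0.0645 0.9626]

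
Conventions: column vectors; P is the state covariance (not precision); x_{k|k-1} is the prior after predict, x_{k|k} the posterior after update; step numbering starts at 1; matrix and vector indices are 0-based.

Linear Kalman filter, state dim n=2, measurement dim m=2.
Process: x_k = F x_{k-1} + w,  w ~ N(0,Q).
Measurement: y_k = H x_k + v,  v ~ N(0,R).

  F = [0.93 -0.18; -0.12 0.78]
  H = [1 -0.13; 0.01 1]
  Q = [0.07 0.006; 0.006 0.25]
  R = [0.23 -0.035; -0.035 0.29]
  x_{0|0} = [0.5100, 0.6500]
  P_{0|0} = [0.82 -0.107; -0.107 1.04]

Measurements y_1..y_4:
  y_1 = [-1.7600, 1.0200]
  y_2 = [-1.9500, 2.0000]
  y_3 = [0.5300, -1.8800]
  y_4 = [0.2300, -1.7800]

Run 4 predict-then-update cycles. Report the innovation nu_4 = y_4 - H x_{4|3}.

step 1: x^-=[0.3573, 0.4458]  P^-=[0.8487 -0.3115; -0.3115 0.9146]  S=[1.1752 -0.4565; -0.4565 1.1984]  K=[0.7728 0.0415; -0.0831 0.7289]  nu=[-2.0593, 0.5706]  x^+=[-1.2105, 1.0328]  P^+=[0.1741 -0.0167; -0.0167 0.2145]
step 2: x^-=[-1.3117, 0.9509]  P^-=[0.2331 -0.0560; -0.0560 0.3861]  S=[0.4842 -0.1388; -0.1388 0.6750]  K=[0.5034 0.0240; -0.0591 0.5590]  nu=[-0.5147, 1.0623]  x^+=[-1.5453, 1.5751]  P^+=[0.1134 -0.0118; -0.0118 0.1643]
step 3: x^-=[-1.7207, 1.4140]  P^-=[0.1774 -0.0385; -0.0385 0.3538]  S=[0.4234 -0.1177; -0.1177 0.6431]  K=[0.4371 0.0228; -0.0494 0.5406]  nu=[2.4345, -3.2768]  x^+=[-0.7313, -0.4775]  P^+=[0.0985 -0.0097; -0.0097 0.1586]
step 4: x^-=[-0.5942, -0.2847]  P^-=[0.1635 -0.0345; -0.0345 0.3497]  S=[0.4084 -0.1133; -0.1133 0.6390]  K=[0.4177 0.0226; -0.0464 0.5385]  nu=[0.7872, -1.4894]  x^+=[-0.2991, -1.1232]  P^+=[0.0941 -0.0090; -0.0090 0.1579]

innov = [0.7872, -1.4894]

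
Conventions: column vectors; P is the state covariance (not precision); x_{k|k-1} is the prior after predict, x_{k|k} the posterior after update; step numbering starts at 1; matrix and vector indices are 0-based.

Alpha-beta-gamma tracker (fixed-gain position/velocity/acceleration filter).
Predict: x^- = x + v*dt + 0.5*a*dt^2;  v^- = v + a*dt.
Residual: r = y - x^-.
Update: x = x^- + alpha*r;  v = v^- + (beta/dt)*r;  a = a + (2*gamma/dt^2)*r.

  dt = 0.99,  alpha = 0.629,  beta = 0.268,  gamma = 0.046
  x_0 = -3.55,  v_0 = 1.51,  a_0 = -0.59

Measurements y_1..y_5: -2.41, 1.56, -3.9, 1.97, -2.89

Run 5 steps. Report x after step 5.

step 1: x_pred=-2.3442  r=-0.0658  x^+=-2.3856  v^+=0.9081  a^+=-0.5962
step 2: x_pred=-1.7787  r=3.3387  x^+=0.3213  v^+=1.2217  a^+=-0.2828
step 3: x_pred=1.3922  r=-5.2922  x^+=-1.9366  v^+=-0.4909  a^+=-0.7795
step 4: x_pred=-2.8046  r=4.7746  x^+=0.1986  v^+=0.0299  a^+=-0.3314
step 5: x_pred=0.0658  r=-2.9558  x^+=-1.7934  v^+=-1.0983  a^+=-0.6088

x_post = -1.7934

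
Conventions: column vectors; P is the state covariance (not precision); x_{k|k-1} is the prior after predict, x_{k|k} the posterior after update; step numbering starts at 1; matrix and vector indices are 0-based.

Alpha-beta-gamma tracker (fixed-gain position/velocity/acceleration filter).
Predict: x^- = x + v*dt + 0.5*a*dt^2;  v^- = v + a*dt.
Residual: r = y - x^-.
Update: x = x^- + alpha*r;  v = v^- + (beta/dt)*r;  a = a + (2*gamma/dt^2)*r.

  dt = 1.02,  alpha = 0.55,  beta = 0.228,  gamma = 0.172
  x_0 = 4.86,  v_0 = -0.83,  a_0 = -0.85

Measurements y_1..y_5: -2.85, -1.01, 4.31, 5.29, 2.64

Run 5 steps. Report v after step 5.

step 1: x_pred=3.5712  r=-6.4212  x^+=0.0396  v^+=-3.1323  a^+=-2.9731
step 2: x_pred=-4.7020  r=3.6920  x^+=-2.6714  v^+=-5.3396  a^+=-1.7524
step 3: x_pred=-9.0294  r=13.3394  x^+=-1.6928  v^+=-4.1453  a^+=2.6582
step 4: x_pred=-4.5382  r=9.8282  x^+=0.8673  v^+=0.7629  a^+=5.9078
step 5: x_pred=4.7188  r=-2.0788  x^+=3.5754  v^+=6.3242  a^+=5.2205

v_post = 6.3242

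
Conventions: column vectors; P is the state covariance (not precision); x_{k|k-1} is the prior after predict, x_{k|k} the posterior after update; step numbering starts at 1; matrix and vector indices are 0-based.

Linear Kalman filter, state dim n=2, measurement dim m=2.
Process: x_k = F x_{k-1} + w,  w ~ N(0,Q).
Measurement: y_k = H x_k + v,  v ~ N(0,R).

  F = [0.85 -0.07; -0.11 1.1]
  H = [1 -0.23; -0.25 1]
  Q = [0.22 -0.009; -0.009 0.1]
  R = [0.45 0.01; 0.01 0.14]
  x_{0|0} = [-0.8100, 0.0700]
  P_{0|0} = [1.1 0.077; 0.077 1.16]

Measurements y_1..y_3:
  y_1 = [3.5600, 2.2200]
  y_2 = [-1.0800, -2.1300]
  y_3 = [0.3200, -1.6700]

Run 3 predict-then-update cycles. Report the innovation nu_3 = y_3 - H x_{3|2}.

step 1: x^-=[-0.6934, 0.1661]  P^-=[1.0113 -0.1286; -0.1286 1.4983]  S=[1.5997 -0.7234; -0.7234 1.7658]  K=[0.6787 0.0621; 0.1180 0.9151]  nu=[4.2916, 1.8806]  x^+=[2.3361, 2.3933]  P^+=[0.3285 0.0976; 0.0976 0.1537]
step 2: x^-=[1.8182, 2.3757]  P^-=[0.4465 0.0405; 0.0405 0.2663]  S=[0.8920 -0.1201; -0.1201 0.4140]  K=[0.4860 -0.0309; 0.0624 0.6370]  nu=[-2.3518, -4.0511]  x^+=[0.8006, -0.3516]  P^+=[0.2318 0.0585; 0.0585 0.1044]
step 3: x^-=[0.7051, -0.4749]  P^-=[0.3810 0.0164; 0.0164 0.2150]  S=[0.8349 -0.1173; -0.1173 0.3706]  K=[0.4416 -0.0729; 0.0423 0.5825]  nu=[-0.4943, -1.0189]  x^+=[0.5611, -1.0892]  P^+=[0.2087 0.0464; 0.0464 0.0936]

innov = [-0.4943, -1.0189]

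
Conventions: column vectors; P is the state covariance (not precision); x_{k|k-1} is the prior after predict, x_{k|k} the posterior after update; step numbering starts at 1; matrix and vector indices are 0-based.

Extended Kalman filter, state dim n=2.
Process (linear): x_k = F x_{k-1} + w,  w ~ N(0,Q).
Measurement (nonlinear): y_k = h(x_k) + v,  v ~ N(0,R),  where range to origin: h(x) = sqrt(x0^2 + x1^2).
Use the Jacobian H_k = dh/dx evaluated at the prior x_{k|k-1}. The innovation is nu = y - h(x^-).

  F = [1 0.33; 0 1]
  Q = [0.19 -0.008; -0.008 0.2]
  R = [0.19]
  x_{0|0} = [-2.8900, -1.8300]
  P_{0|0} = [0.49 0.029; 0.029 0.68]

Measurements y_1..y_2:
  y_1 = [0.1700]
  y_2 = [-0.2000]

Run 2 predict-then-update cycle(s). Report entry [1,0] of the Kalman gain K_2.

step 1: x^-=[-3.4939, -1.8300]  P^-=[0.7732 0.2454; 0.2454 0.8800]  H_jac=[-0.8858 -0.4640]  S=[1.1879]  K=[-0.6724; -0.5267]  nu=[-3.7741]  x^+=[-0.9560, 0.1579]  P^+=[0.2361 -0.1753; -0.1753 0.5504]
step 2: x^-=[-0.9039, 0.1579]  P^-=[0.3703 -0.0017; -0.0017 0.7504]  H_jac=[-0.9851 0.1721]  S=[0.5721]  K=[-0.6381; 0.2286]  nu=[-1.1176]  x^+=[-0.1908, -0.0976]  P^+=[0.1374 0.0818; 0.0818 0.7205]

K[1,0] = 0.2286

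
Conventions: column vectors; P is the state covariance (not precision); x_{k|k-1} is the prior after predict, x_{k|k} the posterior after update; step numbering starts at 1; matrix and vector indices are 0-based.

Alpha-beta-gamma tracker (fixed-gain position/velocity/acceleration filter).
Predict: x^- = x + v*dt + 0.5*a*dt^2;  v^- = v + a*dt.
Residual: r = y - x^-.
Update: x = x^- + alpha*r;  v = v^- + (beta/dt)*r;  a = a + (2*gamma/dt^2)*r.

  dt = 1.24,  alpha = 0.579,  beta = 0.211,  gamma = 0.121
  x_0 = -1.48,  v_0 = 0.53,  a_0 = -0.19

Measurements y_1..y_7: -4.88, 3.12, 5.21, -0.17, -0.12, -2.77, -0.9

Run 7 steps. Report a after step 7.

a_post = -1.2305

step 1: x_pred=-0.9689  r=-3.9111  x^+=-3.2334  v^+=-0.3711  a^+=-0.8056
step 2: x_pred=-4.3129  r=7.4329  x^+=-0.0093  v^+=-0.1052  a^+=0.3643
step 3: x_pred=0.1403  r=5.0697  x^+=3.0757  v^+=1.2092  a^+=1.1622
step 4: x_pred=5.4685  r=-5.6385  x^+=2.2038  v^+=1.6908  a^+=0.2748
step 5: x_pred=4.5117  r=-4.6317  x^+=1.8299  v^+=1.2434  a^+=-0.4542
step 6: x_pred=3.0225  r=-5.7925  x^+=-0.3313  v^+=-0.3055  a^+=-1.3659
step 7: x_pred=-1.7602  r=0.8602  x^+=-1.2622  v^+=-1.8528  a^+=-1.2305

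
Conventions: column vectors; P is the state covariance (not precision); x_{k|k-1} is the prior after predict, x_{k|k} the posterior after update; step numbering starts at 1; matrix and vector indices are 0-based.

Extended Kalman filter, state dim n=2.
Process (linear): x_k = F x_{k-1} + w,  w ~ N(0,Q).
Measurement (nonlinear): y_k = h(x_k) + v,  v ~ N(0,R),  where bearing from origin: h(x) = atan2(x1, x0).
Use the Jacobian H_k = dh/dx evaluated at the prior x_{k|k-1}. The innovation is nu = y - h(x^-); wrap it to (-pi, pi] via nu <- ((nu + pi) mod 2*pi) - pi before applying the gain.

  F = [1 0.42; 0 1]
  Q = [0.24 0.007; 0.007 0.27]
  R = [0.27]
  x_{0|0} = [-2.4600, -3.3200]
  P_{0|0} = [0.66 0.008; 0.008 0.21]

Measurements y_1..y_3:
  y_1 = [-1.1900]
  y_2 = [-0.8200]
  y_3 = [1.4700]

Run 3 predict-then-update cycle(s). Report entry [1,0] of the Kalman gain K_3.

step 1: x^-=[-3.8544, -3.3200]  P^-=[0.9438 0.1032; 0.1032 0.4800]  H_jac=[0.1283 -0.1489]  S=[0.2922]  K=[0.3617; -0.1993]  nu=[1.2405]  x^+=[-3.4057, -3.5673]  P^+=[0.9055 0.1243; 0.1243 0.4684]
step 2: x^-=[-4.9039, -3.5673]  P^-=[1.3325 0.3280; 0.3280 0.7384]  H_jac=[0.0970 -0.1334]  S=[0.2872]  K=[0.2978; -0.2321]  nu=[1.6927]  x^+=[-4.3999, -3.9601]  P^+=[1.3071 0.3478; 0.3478 0.7229]
step 3: x^-=[-6.0631, -3.9601]  P^-=[1.9668 0.6585; 0.6585 0.9929]  H_jac=[0.0755 -0.1156]  S=[0.2830]  K=[0.2558; -0.2299]  nu=[-2.2502]  x^+=[-6.6387, -3.4427]  P^+=[1.9483 0.6751; 0.6751 0.9780]

K[1,0] = -0.2299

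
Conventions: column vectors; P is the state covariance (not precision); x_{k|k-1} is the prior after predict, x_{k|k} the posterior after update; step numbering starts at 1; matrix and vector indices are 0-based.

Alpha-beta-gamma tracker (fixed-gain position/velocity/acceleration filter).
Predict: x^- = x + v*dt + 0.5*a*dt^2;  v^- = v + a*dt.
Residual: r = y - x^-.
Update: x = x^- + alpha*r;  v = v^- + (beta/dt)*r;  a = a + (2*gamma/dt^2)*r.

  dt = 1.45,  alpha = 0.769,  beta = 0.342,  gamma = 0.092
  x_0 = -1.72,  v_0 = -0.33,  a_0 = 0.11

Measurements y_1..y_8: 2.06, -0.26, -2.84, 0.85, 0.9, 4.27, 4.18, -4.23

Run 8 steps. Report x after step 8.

step 1: x_pred=-2.0829  r=4.1429  x^+=1.1030  v^+=0.8066  a^+=0.4726
step 2: x_pred=2.7694  r=-3.0294  x^+=0.4398  v^+=0.7773  a^+=0.2074
step 3: x_pred=1.7850  r=-4.6250  x^+=-1.7716  v^+=-0.0127  a^+=-0.1973
step 4: x_pred=-1.9975  r=2.8475  x^+=0.1922  v^+=0.3728  a^+=0.0519
step 5: x_pred=0.7873  r=0.1127  x^+=0.8740  v^+=0.4746  a^+=0.0617
step 6: x_pred=1.6270  r=2.6430  x^+=3.6595  v^+=1.1875  a^+=0.2930
step 7: x_pred=5.6894  r=-1.5094  x^+=4.5287  v^+=1.2564  a^+=0.1609
step 8: x_pred=6.5197  r=-10.7497  x^+=-1.7468  v^+=-1.0457  a^+=-0.7798

x_post = -1.7468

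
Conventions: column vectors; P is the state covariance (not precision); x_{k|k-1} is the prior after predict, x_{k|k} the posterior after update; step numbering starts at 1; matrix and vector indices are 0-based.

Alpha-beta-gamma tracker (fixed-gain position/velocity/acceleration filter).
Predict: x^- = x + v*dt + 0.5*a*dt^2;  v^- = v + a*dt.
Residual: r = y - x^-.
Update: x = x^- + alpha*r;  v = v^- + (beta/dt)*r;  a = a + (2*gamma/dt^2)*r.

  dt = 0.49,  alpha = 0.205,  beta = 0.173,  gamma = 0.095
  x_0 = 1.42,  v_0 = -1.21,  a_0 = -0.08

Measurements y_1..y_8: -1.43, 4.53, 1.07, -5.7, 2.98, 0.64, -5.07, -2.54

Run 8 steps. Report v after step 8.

v_post = -2.6727

step 1: x_pred=0.8175  r=-2.2475  x^+=0.3568  v^+=-2.0427  a^+=-1.8585
step 2: x_pred=-0.8673  r=5.3973  x^+=0.2392  v^+=-1.0478  a^+=2.4125
step 3: x_pred=0.0154  r=1.0546  x^+=0.2316  v^+=0.5067  a^+=3.2471
step 4: x_pred=0.8697  r=-6.5697  x^+=-0.4771  v^+=-0.2217  a^+=-1.9517
step 5: x_pred=-0.8201  r=3.8001  x^+=-0.0411  v^+=0.1636  a^+=1.0554
step 6: x_pred=0.1658  r=0.4742  x^+=0.2630  v^+=0.8482  a^+=1.4307
step 7: x_pred=0.8504  r=-5.9204  x^+=-0.3633  v^+=-0.5410  a^+=-3.2544
step 8: x_pred=-1.0191  r=-1.5209  x^+=-1.3309  v^+=-2.6727  a^+=-4.4579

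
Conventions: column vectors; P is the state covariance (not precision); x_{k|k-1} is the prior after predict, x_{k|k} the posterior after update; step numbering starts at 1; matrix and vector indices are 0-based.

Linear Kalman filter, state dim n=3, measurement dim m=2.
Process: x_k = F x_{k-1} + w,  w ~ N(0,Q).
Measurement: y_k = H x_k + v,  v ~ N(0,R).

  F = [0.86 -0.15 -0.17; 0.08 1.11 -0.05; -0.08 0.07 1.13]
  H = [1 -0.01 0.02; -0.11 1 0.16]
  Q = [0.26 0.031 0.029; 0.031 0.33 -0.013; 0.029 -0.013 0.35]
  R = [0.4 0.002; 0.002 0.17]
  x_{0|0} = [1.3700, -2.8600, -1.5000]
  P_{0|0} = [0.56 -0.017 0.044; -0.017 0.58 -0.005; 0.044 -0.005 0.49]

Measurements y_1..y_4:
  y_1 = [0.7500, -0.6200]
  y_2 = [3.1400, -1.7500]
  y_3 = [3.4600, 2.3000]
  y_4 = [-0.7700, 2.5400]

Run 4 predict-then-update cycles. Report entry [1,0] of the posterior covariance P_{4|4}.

P_post[1,0] = 0.0718

step 1: x^-=[1.8622, -2.9900, -2.0048]  P^-=[0.6927 -0.0405 -0.0667; -0.0405 1.0466 0.0001; -0.0667 0.0001 0.9736]  S=[1.0913 -0.1326; -0.1326 1.2612]  K=[0.6296 -0.0348; 0.0553 0.8392; -0.0279 0.1265]  nu=[-1.1020, 2.8956]  x^+=[1.0676, -0.6209, -1.6078]  P^+=[0.2527 0.0281 -0.0313; 0.0281 0.1674 -0.1343; -0.0313 -0.1343 0.9516]
step 2: x^-=[1.2846, -0.5234, -1.9457]  P^-=[0.4732 0.0812 -0.1774; 0.0812 0.5603 -0.2286; -0.1774 -0.2286 1.5516]  S=[0.8652 -0.0016; -0.0016 0.6910]  K=[0.5419 0.0024; 0.0835 0.7452; -0.1664 0.0563]  nu=[1.8891, -0.7740]  x^+=[2.3064, -0.9425, -2.3036]  P^+=[0.2192 0.0415 -0.0994; 0.0415 0.1707 -0.2458; -0.0994 -0.2458 1.5254]
step 3: x^-=[2.5165, -0.7465, -2.8536]  P^-=[0.4758 0.1199 -0.3313; 0.1199 0.5810 -0.4076; -0.3313 -0.4076 2.2787]  S=[0.8613 0.0114; 0.0114 0.6700]  K=[0.5432 0.0125; 0.1131 0.7483; -0.3269 -0.0042]  nu=[0.9931, 3.7799]  x^+=[3.1031, 2.1943, -3.1941]  P^+=[0.2214 0.0561 -0.1782; 0.0561 0.1929 -0.3708; -0.1782 -0.3708 2.1866]
step 4: x^-=[2.8825, 2.8436, -3.7040]  P^-=[0.5100 0.1628 -0.5126; 0.1628 0.6271 -0.6083; -0.5126 -0.6083 3.1174]  S=[0.8878 0.0205; 0.0205 0.6707]  K=[0.5606 0.0197; 0.1451 0.7588; -0.4988 -0.0639]  nu=[-3.5500, 0.6061]  x^+=[0.9042, 2.7884, -1.9719]  P^+=[0.2303 0.0718 -0.2625; 0.0718 0.2178 -0.5035; -0.2625 -0.5035 2.8924]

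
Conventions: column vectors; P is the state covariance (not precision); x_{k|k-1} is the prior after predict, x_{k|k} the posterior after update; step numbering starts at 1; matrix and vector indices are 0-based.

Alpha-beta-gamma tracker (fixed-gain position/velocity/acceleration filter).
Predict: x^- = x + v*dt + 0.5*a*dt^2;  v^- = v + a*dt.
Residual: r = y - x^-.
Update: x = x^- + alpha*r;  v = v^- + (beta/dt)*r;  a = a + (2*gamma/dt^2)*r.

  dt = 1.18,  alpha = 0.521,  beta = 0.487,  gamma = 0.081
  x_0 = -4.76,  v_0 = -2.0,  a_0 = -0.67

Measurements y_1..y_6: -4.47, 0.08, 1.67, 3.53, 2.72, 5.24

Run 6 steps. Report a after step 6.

a_post = -0.3776

step 1: x_pred=-7.5865  r=3.1165  x^+=-5.9628  v^+=-1.5044  a^+=-0.3074
step 2: x_pred=-7.9520  r=8.0320  x^+=-3.7673  v^+=1.4478  a^+=0.6271
step 3: x_pred=-1.6224  r=3.2924  x^+=0.0929  v^+=3.5465  a^+=1.0101
step 4: x_pred=4.9811  r=-1.4511  x^+=4.2251  v^+=4.1396  a^+=0.8413
step 5: x_pred=9.6955  r=-6.9755  x^+=6.0613  v^+=2.2535  a^+=0.0297
step 6: x_pred=8.7411  r=-3.5011  x^+=6.9170  v^+=0.8436  a^+=-0.3776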